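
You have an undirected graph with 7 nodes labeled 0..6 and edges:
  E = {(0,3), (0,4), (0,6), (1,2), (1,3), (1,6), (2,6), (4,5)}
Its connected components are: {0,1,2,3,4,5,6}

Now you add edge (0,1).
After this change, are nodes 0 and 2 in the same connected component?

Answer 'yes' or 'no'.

Answer: yes

Derivation:
Initial components: {0,1,2,3,4,5,6}
Adding edge (0,1): both already in same component {0,1,2,3,4,5,6}. No change.
New components: {0,1,2,3,4,5,6}
Are 0 and 2 in the same component? yes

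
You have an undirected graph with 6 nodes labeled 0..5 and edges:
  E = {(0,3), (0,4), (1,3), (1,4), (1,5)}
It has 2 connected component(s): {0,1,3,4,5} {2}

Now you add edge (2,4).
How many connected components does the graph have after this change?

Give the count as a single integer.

Initial component count: 2
Add (2,4): merges two components. Count decreases: 2 -> 1.
New component count: 1

Answer: 1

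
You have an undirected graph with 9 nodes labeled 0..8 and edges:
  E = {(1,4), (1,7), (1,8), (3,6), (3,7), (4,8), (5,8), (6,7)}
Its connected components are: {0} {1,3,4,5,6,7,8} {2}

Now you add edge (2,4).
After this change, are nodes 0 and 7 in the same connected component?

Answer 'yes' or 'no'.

Answer: no

Derivation:
Initial components: {0} {1,3,4,5,6,7,8} {2}
Adding edge (2,4): merges {2} and {1,3,4,5,6,7,8}.
New components: {0} {1,2,3,4,5,6,7,8}
Are 0 and 7 in the same component? no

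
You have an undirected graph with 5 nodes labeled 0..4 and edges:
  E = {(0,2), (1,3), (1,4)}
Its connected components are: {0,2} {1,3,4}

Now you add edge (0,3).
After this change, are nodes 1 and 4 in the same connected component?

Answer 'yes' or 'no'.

Initial components: {0,2} {1,3,4}
Adding edge (0,3): merges {0,2} and {1,3,4}.
New components: {0,1,2,3,4}
Are 1 and 4 in the same component? yes

Answer: yes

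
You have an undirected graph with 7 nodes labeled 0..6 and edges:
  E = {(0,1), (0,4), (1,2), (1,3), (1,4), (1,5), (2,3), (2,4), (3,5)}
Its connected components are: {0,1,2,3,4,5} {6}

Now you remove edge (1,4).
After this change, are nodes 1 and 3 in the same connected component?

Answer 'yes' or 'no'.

Answer: yes

Derivation:
Initial components: {0,1,2,3,4,5} {6}
Removing edge (1,4): not a bridge — component count unchanged at 2.
New components: {0,1,2,3,4,5} {6}
Are 1 and 3 in the same component? yes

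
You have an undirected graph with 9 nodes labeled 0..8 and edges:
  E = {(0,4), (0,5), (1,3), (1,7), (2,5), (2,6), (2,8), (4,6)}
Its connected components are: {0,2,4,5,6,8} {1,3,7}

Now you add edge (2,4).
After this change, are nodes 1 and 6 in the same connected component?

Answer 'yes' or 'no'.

Answer: no

Derivation:
Initial components: {0,2,4,5,6,8} {1,3,7}
Adding edge (2,4): both already in same component {0,2,4,5,6,8}. No change.
New components: {0,2,4,5,6,8} {1,3,7}
Are 1 and 6 in the same component? no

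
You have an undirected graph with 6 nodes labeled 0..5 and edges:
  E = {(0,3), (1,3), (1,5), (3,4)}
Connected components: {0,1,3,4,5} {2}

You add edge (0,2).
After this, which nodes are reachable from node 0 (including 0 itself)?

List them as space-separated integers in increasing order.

Before: nodes reachable from 0: {0,1,3,4,5}
Adding (0,2): merges 0's component with another. Reachability grows.
After: nodes reachable from 0: {0,1,2,3,4,5}

Answer: 0 1 2 3 4 5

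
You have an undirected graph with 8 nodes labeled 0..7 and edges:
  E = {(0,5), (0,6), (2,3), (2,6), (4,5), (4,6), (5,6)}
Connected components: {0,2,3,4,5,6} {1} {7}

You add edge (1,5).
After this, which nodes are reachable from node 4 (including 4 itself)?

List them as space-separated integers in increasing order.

Answer: 0 1 2 3 4 5 6

Derivation:
Before: nodes reachable from 4: {0,2,3,4,5,6}
Adding (1,5): merges 4's component with another. Reachability grows.
After: nodes reachable from 4: {0,1,2,3,4,5,6}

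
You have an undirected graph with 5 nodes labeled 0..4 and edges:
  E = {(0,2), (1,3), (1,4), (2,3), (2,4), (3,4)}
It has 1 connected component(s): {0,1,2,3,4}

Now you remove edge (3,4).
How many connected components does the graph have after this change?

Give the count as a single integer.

Initial component count: 1
Remove (3,4): not a bridge. Count unchanged: 1.
  After removal, components: {0,1,2,3,4}
New component count: 1

Answer: 1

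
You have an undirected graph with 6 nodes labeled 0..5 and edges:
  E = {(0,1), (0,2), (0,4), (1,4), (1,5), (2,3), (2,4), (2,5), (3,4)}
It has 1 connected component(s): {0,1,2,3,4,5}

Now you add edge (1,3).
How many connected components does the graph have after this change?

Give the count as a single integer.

Answer: 1

Derivation:
Initial component count: 1
Add (1,3): endpoints already in same component. Count unchanged: 1.
New component count: 1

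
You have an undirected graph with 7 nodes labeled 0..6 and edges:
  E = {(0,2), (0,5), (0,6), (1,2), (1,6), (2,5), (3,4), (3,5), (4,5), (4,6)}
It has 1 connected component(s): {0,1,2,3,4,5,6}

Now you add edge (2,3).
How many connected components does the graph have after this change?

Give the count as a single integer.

Answer: 1

Derivation:
Initial component count: 1
Add (2,3): endpoints already in same component. Count unchanged: 1.
New component count: 1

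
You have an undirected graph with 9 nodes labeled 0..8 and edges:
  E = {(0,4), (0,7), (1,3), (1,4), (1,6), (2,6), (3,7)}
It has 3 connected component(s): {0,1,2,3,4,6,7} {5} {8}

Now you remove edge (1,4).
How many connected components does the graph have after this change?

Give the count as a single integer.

Answer: 3

Derivation:
Initial component count: 3
Remove (1,4): not a bridge. Count unchanged: 3.
  After removal, components: {0,1,2,3,4,6,7} {5} {8}
New component count: 3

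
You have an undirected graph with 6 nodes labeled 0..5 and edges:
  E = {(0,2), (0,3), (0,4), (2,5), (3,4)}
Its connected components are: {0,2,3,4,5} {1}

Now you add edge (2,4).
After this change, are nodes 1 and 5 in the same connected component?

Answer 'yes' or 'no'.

Answer: no

Derivation:
Initial components: {0,2,3,4,5} {1}
Adding edge (2,4): both already in same component {0,2,3,4,5}. No change.
New components: {0,2,3,4,5} {1}
Are 1 and 5 in the same component? no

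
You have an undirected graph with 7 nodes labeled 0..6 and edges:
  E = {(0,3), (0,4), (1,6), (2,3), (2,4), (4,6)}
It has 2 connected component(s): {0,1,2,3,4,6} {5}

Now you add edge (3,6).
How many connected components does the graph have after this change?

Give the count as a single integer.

Initial component count: 2
Add (3,6): endpoints already in same component. Count unchanged: 2.
New component count: 2

Answer: 2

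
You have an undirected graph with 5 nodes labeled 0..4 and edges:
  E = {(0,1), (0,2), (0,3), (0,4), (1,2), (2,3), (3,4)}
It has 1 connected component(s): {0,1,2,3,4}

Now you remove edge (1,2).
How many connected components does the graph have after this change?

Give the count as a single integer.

Initial component count: 1
Remove (1,2): not a bridge. Count unchanged: 1.
  After removal, components: {0,1,2,3,4}
New component count: 1

Answer: 1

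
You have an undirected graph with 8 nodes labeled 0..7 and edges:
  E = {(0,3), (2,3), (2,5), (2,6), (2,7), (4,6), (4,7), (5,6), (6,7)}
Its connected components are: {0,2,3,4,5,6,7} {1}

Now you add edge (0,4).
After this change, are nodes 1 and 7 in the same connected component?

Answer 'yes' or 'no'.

Answer: no

Derivation:
Initial components: {0,2,3,4,5,6,7} {1}
Adding edge (0,4): both already in same component {0,2,3,4,5,6,7}. No change.
New components: {0,2,3,4,5,6,7} {1}
Are 1 and 7 in the same component? no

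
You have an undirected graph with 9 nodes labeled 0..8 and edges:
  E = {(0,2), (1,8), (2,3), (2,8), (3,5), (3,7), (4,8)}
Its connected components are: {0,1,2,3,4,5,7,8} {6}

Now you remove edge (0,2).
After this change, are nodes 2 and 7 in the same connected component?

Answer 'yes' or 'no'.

Initial components: {0,1,2,3,4,5,7,8} {6}
Removing edge (0,2): it was a bridge — component count 2 -> 3.
New components: {0} {1,2,3,4,5,7,8} {6}
Are 2 and 7 in the same component? yes

Answer: yes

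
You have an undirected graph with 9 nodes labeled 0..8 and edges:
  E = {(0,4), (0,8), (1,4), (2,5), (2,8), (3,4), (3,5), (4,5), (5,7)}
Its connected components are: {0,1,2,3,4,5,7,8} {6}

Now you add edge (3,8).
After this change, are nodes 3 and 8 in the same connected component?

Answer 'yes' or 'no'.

Initial components: {0,1,2,3,4,5,7,8} {6}
Adding edge (3,8): both already in same component {0,1,2,3,4,5,7,8}. No change.
New components: {0,1,2,3,4,5,7,8} {6}
Are 3 and 8 in the same component? yes

Answer: yes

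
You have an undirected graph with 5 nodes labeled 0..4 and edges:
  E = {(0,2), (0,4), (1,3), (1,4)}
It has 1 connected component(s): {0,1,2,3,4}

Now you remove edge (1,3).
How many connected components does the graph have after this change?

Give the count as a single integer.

Initial component count: 1
Remove (1,3): it was a bridge. Count increases: 1 -> 2.
  After removal, components: {0,1,2,4} {3}
New component count: 2

Answer: 2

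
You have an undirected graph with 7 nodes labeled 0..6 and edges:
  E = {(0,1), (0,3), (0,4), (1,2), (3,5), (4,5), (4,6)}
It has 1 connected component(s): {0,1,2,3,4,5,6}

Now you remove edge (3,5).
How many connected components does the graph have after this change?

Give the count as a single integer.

Answer: 1

Derivation:
Initial component count: 1
Remove (3,5): not a bridge. Count unchanged: 1.
  After removal, components: {0,1,2,3,4,5,6}
New component count: 1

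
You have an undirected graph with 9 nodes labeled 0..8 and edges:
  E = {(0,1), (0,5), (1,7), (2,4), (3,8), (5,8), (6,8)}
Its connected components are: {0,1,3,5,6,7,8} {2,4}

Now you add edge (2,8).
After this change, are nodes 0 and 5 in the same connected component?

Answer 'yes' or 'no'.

Answer: yes

Derivation:
Initial components: {0,1,3,5,6,7,8} {2,4}
Adding edge (2,8): merges {2,4} and {0,1,3,5,6,7,8}.
New components: {0,1,2,3,4,5,6,7,8}
Are 0 and 5 in the same component? yes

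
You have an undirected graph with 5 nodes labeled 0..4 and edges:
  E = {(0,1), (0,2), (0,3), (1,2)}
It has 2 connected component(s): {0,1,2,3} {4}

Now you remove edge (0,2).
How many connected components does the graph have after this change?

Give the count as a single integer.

Answer: 2

Derivation:
Initial component count: 2
Remove (0,2): not a bridge. Count unchanged: 2.
  After removal, components: {0,1,2,3} {4}
New component count: 2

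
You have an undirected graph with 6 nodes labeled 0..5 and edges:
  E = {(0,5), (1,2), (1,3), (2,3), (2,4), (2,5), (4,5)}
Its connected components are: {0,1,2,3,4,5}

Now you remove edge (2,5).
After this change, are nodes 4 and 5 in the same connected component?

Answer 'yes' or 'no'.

Initial components: {0,1,2,3,4,5}
Removing edge (2,5): not a bridge — component count unchanged at 1.
New components: {0,1,2,3,4,5}
Are 4 and 5 in the same component? yes

Answer: yes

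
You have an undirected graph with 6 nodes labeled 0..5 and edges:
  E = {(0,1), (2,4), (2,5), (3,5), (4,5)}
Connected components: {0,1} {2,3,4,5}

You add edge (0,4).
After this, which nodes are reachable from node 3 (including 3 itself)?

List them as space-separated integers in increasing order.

Before: nodes reachable from 3: {2,3,4,5}
Adding (0,4): merges 3's component with another. Reachability grows.
After: nodes reachable from 3: {0,1,2,3,4,5}

Answer: 0 1 2 3 4 5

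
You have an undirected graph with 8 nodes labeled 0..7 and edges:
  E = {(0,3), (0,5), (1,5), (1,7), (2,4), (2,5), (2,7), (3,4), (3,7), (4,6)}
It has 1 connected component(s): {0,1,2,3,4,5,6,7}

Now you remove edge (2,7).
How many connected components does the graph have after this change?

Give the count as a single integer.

Initial component count: 1
Remove (2,7): not a bridge. Count unchanged: 1.
  After removal, components: {0,1,2,3,4,5,6,7}
New component count: 1

Answer: 1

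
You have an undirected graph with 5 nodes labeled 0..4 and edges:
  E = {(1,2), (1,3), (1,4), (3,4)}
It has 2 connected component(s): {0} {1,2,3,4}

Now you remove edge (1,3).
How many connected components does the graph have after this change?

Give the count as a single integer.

Initial component count: 2
Remove (1,3): not a bridge. Count unchanged: 2.
  After removal, components: {0} {1,2,3,4}
New component count: 2

Answer: 2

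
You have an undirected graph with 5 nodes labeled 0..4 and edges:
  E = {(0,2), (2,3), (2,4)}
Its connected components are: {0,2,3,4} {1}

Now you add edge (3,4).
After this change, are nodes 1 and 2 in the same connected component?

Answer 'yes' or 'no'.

Answer: no

Derivation:
Initial components: {0,2,3,4} {1}
Adding edge (3,4): both already in same component {0,2,3,4}. No change.
New components: {0,2,3,4} {1}
Are 1 and 2 in the same component? no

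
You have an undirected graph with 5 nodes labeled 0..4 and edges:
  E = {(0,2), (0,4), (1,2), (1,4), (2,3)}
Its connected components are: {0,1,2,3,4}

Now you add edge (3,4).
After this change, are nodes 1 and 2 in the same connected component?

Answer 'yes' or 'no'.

Answer: yes

Derivation:
Initial components: {0,1,2,3,4}
Adding edge (3,4): both already in same component {0,1,2,3,4}. No change.
New components: {0,1,2,3,4}
Are 1 and 2 in the same component? yes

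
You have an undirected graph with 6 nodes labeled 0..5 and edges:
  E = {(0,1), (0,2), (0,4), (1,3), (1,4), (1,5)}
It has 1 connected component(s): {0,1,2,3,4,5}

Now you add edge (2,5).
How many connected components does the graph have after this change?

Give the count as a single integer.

Initial component count: 1
Add (2,5): endpoints already in same component. Count unchanged: 1.
New component count: 1

Answer: 1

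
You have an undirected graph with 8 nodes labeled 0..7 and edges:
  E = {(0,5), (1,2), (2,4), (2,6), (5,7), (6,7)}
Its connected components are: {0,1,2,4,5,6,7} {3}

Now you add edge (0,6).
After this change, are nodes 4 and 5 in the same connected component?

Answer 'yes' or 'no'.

Answer: yes

Derivation:
Initial components: {0,1,2,4,5,6,7} {3}
Adding edge (0,6): both already in same component {0,1,2,4,5,6,7}. No change.
New components: {0,1,2,4,5,6,7} {3}
Are 4 and 5 in the same component? yes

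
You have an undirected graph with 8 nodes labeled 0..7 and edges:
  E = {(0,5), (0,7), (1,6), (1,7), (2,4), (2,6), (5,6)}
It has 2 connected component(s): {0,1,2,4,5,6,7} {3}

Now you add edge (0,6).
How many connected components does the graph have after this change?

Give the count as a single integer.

Initial component count: 2
Add (0,6): endpoints already in same component. Count unchanged: 2.
New component count: 2

Answer: 2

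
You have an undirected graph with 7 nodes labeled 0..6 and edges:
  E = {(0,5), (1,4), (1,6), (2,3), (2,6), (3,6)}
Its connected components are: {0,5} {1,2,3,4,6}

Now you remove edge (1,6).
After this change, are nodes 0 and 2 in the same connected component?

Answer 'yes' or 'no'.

Answer: no

Derivation:
Initial components: {0,5} {1,2,3,4,6}
Removing edge (1,6): it was a bridge — component count 2 -> 3.
New components: {0,5} {1,4} {2,3,6}
Are 0 and 2 in the same component? no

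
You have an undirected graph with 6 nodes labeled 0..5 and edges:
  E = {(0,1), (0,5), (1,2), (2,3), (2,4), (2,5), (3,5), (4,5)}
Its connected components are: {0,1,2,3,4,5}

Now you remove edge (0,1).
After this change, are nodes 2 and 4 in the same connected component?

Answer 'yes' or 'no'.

Answer: yes

Derivation:
Initial components: {0,1,2,3,4,5}
Removing edge (0,1): not a bridge — component count unchanged at 1.
New components: {0,1,2,3,4,5}
Are 2 and 4 in the same component? yes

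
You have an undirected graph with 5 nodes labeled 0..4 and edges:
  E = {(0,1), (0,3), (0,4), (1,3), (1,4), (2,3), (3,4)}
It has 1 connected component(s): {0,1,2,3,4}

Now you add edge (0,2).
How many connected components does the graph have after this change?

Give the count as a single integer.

Initial component count: 1
Add (0,2): endpoints already in same component. Count unchanged: 1.
New component count: 1

Answer: 1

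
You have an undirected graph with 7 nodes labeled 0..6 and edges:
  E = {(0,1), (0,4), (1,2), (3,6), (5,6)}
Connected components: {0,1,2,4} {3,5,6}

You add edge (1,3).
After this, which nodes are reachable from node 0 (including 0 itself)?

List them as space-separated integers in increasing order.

Answer: 0 1 2 3 4 5 6

Derivation:
Before: nodes reachable from 0: {0,1,2,4}
Adding (1,3): merges 0's component with another. Reachability grows.
After: nodes reachable from 0: {0,1,2,3,4,5,6}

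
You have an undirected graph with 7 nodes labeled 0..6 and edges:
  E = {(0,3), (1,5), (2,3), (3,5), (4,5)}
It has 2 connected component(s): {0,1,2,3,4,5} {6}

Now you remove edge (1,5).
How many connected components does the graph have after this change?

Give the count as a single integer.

Initial component count: 2
Remove (1,5): it was a bridge. Count increases: 2 -> 3.
  After removal, components: {0,2,3,4,5} {1} {6}
New component count: 3

Answer: 3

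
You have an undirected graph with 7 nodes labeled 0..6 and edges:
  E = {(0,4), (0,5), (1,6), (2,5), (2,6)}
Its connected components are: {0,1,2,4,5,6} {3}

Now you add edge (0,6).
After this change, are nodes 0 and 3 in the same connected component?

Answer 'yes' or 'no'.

Answer: no

Derivation:
Initial components: {0,1,2,4,5,6} {3}
Adding edge (0,6): both already in same component {0,1,2,4,5,6}. No change.
New components: {0,1,2,4,5,6} {3}
Are 0 and 3 in the same component? no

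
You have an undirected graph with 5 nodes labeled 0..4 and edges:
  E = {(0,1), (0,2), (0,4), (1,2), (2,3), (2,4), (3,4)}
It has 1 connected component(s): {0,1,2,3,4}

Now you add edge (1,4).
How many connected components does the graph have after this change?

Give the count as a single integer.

Answer: 1

Derivation:
Initial component count: 1
Add (1,4): endpoints already in same component. Count unchanged: 1.
New component count: 1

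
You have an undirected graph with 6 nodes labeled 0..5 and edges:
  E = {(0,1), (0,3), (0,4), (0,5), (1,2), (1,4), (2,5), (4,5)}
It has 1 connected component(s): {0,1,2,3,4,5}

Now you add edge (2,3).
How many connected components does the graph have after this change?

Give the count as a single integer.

Initial component count: 1
Add (2,3): endpoints already in same component. Count unchanged: 1.
New component count: 1

Answer: 1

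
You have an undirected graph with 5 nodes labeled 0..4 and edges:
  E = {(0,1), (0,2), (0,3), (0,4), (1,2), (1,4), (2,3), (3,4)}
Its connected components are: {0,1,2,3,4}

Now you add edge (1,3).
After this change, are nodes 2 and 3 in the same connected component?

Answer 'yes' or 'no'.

Answer: yes

Derivation:
Initial components: {0,1,2,3,4}
Adding edge (1,3): both already in same component {0,1,2,3,4}. No change.
New components: {0,1,2,3,4}
Are 2 and 3 in the same component? yes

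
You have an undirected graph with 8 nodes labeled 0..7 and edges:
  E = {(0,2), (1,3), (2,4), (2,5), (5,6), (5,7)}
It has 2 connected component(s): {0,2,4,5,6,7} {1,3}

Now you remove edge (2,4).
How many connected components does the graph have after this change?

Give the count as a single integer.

Initial component count: 2
Remove (2,4): it was a bridge. Count increases: 2 -> 3.
  After removal, components: {0,2,5,6,7} {1,3} {4}
New component count: 3

Answer: 3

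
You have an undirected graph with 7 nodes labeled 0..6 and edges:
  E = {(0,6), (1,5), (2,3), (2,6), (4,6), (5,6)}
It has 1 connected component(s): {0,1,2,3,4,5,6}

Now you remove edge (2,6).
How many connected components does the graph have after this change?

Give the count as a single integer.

Initial component count: 1
Remove (2,6): it was a bridge. Count increases: 1 -> 2.
  After removal, components: {0,1,4,5,6} {2,3}
New component count: 2

Answer: 2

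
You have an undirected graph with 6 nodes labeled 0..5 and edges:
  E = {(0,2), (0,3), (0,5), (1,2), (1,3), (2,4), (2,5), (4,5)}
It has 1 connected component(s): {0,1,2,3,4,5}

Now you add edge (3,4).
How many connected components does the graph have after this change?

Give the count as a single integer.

Initial component count: 1
Add (3,4): endpoints already in same component. Count unchanged: 1.
New component count: 1

Answer: 1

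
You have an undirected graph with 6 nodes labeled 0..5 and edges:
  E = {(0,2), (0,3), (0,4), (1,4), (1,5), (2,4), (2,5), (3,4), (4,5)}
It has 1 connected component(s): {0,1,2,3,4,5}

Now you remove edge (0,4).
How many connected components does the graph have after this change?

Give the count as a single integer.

Initial component count: 1
Remove (0,4): not a bridge. Count unchanged: 1.
  After removal, components: {0,1,2,3,4,5}
New component count: 1

Answer: 1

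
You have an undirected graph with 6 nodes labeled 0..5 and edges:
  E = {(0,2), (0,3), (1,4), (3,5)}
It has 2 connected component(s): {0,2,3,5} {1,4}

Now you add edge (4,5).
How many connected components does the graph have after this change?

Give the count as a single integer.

Initial component count: 2
Add (4,5): merges two components. Count decreases: 2 -> 1.
New component count: 1

Answer: 1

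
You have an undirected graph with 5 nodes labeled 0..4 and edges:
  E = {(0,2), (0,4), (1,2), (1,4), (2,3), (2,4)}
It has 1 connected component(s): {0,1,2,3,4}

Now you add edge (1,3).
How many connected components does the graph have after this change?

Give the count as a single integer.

Answer: 1

Derivation:
Initial component count: 1
Add (1,3): endpoints already in same component. Count unchanged: 1.
New component count: 1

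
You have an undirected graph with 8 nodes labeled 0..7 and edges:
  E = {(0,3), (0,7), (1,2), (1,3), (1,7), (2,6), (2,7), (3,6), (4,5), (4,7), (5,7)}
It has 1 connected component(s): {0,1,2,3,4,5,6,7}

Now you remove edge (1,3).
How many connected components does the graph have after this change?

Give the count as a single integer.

Initial component count: 1
Remove (1,3): not a bridge. Count unchanged: 1.
  After removal, components: {0,1,2,3,4,5,6,7}
New component count: 1

Answer: 1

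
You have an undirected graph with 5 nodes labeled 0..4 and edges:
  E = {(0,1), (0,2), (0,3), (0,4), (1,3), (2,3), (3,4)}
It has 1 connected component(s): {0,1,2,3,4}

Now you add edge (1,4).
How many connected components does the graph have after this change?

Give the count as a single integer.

Initial component count: 1
Add (1,4): endpoints already in same component. Count unchanged: 1.
New component count: 1

Answer: 1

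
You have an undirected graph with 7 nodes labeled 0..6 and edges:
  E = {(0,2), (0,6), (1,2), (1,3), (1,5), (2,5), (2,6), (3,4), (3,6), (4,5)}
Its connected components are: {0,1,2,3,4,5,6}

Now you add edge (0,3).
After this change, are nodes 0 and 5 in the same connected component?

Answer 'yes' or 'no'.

Initial components: {0,1,2,3,4,5,6}
Adding edge (0,3): both already in same component {0,1,2,3,4,5,6}. No change.
New components: {0,1,2,3,4,5,6}
Are 0 and 5 in the same component? yes

Answer: yes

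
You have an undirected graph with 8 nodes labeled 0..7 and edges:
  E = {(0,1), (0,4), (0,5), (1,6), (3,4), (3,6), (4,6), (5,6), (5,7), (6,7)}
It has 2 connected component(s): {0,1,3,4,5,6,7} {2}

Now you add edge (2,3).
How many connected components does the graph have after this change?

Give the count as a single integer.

Answer: 1

Derivation:
Initial component count: 2
Add (2,3): merges two components. Count decreases: 2 -> 1.
New component count: 1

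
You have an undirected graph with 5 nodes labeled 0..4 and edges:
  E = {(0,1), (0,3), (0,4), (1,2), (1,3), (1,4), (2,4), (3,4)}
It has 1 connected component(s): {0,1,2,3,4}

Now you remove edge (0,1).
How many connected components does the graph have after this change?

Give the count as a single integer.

Initial component count: 1
Remove (0,1): not a bridge. Count unchanged: 1.
  After removal, components: {0,1,2,3,4}
New component count: 1

Answer: 1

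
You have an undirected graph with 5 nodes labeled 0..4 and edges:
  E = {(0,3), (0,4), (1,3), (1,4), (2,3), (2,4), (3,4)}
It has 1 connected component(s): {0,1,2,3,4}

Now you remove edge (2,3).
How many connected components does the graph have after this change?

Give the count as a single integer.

Answer: 1

Derivation:
Initial component count: 1
Remove (2,3): not a bridge. Count unchanged: 1.
  After removal, components: {0,1,2,3,4}
New component count: 1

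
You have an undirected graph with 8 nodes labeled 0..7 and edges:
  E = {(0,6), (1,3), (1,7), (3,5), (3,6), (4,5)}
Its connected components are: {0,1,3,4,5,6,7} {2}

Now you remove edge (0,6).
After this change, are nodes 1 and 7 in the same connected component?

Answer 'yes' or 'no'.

Answer: yes

Derivation:
Initial components: {0,1,3,4,5,6,7} {2}
Removing edge (0,6): it was a bridge — component count 2 -> 3.
New components: {0} {1,3,4,5,6,7} {2}
Are 1 and 7 in the same component? yes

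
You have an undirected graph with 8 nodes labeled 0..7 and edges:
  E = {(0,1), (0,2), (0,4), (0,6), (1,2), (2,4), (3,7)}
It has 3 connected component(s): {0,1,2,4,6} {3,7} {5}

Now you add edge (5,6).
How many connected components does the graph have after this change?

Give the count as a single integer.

Answer: 2

Derivation:
Initial component count: 3
Add (5,6): merges two components. Count decreases: 3 -> 2.
New component count: 2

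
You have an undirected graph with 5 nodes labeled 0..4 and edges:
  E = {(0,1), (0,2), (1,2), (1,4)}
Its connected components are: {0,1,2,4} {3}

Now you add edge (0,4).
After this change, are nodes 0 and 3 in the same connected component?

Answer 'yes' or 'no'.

Initial components: {0,1,2,4} {3}
Adding edge (0,4): both already in same component {0,1,2,4}. No change.
New components: {0,1,2,4} {3}
Are 0 and 3 in the same component? no

Answer: no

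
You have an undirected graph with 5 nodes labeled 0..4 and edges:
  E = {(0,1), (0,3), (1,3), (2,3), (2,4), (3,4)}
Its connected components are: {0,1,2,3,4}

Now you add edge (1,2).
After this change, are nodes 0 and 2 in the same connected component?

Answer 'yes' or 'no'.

Answer: yes

Derivation:
Initial components: {0,1,2,3,4}
Adding edge (1,2): both already in same component {0,1,2,3,4}. No change.
New components: {0,1,2,3,4}
Are 0 and 2 in the same component? yes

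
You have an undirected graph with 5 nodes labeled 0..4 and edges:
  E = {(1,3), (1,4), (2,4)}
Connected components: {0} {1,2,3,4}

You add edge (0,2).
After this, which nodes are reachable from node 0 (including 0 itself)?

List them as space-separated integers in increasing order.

Before: nodes reachable from 0: {0}
Adding (0,2): merges 0's component with another. Reachability grows.
After: nodes reachable from 0: {0,1,2,3,4}

Answer: 0 1 2 3 4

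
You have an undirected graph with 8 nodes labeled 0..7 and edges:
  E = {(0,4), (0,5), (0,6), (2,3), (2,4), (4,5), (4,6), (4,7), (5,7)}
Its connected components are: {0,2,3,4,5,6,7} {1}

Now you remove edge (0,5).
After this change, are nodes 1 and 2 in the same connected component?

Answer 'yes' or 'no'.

Initial components: {0,2,3,4,5,6,7} {1}
Removing edge (0,5): not a bridge — component count unchanged at 2.
New components: {0,2,3,4,5,6,7} {1}
Are 1 and 2 in the same component? no

Answer: no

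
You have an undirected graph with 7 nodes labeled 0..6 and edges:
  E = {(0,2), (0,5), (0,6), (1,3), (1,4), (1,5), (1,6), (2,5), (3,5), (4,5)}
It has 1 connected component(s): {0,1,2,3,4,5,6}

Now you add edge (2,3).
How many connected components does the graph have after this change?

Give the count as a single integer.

Initial component count: 1
Add (2,3): endpoints already in same component. Count unchanged: 1.
New component count: 1

Answer: 1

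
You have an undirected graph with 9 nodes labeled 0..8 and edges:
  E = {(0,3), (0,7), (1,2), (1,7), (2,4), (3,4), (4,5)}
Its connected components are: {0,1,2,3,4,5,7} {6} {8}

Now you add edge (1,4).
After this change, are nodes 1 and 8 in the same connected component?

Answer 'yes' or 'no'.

Answer: no

Derivation:
Initial components: {0,1,2,3,4,5,7} {6} {8}
Adding edge (1,4): both already in same component {0,1,2,3,4,5,7}. No change.
New components: {0,1,2,3,4,5,7} {6} {8}
Are 1 and 8 in the same component? no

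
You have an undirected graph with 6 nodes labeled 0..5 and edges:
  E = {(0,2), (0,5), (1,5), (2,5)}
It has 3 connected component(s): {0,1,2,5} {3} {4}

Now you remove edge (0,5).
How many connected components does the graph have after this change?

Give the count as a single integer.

Answer: 3

Derivation:
Initial component count: 3
Remove (0,5): not a bridge. Count unchanged: 3.
  After removal, components: {0,1,2,5} {3} {4}
New component count: 3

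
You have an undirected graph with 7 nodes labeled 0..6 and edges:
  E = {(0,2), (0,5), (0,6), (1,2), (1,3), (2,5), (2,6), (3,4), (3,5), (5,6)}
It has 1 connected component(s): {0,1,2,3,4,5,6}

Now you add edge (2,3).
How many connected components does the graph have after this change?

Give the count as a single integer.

Initial component count: 1
Add (2,3): endpoints already in same component. Count unchanged: 1.
New component count: 1

Answer: 1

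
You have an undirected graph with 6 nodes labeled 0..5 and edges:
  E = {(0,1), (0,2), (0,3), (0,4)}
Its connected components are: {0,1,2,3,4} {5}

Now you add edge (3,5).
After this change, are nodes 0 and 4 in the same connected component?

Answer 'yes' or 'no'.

Answer: yes

Derivation:
Initial components: {0,1,2,3,4} {5}
Adding edge (3,5): merges {0,1,2,3,4} and {5}.
New components: {0,1,2,3,4,5}
Are 0 and 4 in the same component? yes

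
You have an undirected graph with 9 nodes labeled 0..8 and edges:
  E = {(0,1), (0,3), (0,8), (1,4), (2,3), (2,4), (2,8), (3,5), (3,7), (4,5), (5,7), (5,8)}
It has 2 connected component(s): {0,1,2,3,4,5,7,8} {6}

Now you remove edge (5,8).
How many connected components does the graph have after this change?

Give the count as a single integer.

Answer: 2

Derivation:
Initial component count: 2
Remove (5,8): not a bridge. Count unchanged: 2.
  After removal, components: {0,1,2,3,4,5,7,8} {6}
New component count: 2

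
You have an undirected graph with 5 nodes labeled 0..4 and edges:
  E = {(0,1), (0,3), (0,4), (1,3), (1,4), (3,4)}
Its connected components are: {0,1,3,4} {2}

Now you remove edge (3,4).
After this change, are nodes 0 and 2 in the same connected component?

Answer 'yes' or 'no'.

Answer: no

Derivation:
Initial components: {0,1,3,4} {2}
Removing edge (3,4): not a bridge — component count unchanged at 2.
New components: {0,1,3,4} {2}
Are 0 and 2 in the same component? no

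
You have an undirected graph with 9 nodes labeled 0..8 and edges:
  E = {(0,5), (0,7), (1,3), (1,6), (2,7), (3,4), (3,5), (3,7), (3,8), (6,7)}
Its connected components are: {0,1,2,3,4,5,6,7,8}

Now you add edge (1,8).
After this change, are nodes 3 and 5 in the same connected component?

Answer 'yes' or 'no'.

Initial components: {0,1,2,3,4,5,6,7,8}
Adding edge (1,8): both already in same component {0,1,2,3,4,5,6,7,8}. No change.
New components: {0,1,2,3,4,5,6,7,8}
Are 3 and 5 in the same component? yes

Answer: yes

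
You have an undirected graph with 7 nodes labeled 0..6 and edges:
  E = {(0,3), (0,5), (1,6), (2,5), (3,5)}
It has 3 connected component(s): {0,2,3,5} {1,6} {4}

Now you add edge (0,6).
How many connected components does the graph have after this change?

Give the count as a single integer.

Answer: 2

Derivation:
Initial component count: 3
Add (0,6): merges two components. Count decreases: 3 -> 2.
New component count: 2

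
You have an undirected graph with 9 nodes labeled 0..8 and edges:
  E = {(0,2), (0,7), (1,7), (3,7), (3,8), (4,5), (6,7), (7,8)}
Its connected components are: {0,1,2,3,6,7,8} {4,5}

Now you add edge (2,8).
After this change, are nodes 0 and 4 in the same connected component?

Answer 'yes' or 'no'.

Answer: no

Derivation:
Initial components: {0,1,2,3,6,7,8} {4,5}
Adding edge (2,8): both already in same component {0,1,2,3,6,7,8}. No change.
New components: {0,1,2,3,6,7,8} {4,5}
Are 0 and 4 in the same component? no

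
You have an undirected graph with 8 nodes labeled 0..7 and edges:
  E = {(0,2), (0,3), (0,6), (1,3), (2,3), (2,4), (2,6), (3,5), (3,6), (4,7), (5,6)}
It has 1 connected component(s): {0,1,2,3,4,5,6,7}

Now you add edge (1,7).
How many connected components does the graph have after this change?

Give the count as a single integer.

Initial component count: 1
Add (1,7): endpoints already in same component. Count unchanged: 1.
New component count: 1

Answer: 1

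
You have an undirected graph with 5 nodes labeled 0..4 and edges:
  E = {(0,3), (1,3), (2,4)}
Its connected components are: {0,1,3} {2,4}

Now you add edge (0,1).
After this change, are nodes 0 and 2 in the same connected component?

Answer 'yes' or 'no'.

Answer: no

Derivation:
Initial components: {0,1,3} {2,4}
Adding edge (0,1): both already in same component {0,1,3}. No change.
New components: {0,1,3} {2,4}
Are 0 and 2 in the same component? no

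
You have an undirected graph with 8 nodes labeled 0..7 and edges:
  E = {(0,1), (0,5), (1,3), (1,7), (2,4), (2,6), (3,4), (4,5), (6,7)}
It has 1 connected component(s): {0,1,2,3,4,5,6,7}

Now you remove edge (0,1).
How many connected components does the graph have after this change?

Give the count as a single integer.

Initial component count: 1
Remove (0,1): not a bridge. Count unchanged: 1.
  After removal, components: {0,1,2,3,4,5,6,7}
New component count: 1

Answer: 1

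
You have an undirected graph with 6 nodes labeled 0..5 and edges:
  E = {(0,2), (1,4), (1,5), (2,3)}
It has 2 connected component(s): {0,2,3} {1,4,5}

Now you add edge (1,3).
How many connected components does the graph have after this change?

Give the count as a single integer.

Initial component count: 2
Add (1,3): merges two components. Count decreases: 2 -> 1.
New component count: 1

Answer: 1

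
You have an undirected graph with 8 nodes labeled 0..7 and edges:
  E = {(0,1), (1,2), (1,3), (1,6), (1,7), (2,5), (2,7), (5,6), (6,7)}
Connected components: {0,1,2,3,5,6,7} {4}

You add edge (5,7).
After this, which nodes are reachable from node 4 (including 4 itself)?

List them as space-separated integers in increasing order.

Before: nodes reachable from 4: {4}
Adding (5,7): both endpoints already in same component. Reachability from 4 unchanged.
After: nodes reachable from 4: {4}

Answer: 4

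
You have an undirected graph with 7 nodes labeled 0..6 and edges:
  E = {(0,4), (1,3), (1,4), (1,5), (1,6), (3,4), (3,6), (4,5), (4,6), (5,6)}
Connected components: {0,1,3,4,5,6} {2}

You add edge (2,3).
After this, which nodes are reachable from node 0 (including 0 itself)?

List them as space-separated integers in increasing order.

Answer: 0 1 2 3 4 5 6

Derivation:
Before: nodes reachable from 0: {0,1,3,4,5,6}
Adding (2,3): merges 0's component with another. Reachability grows.
After: nodes reachable from 0: {0,1,2,3,4,5,6}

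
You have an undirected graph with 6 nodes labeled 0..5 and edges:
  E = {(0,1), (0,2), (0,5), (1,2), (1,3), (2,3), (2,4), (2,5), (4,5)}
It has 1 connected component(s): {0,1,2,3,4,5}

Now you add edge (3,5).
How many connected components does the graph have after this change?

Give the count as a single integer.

Initial component count: 1
Add (3,5): endpoints already in same component. Count unchanged: 1.
New component count: 1

Answer: 1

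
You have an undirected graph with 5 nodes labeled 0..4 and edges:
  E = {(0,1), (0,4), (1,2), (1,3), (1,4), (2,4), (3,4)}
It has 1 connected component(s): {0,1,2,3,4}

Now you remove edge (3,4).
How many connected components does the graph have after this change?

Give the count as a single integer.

Answer: 1

Derivation:
Initial component count: 1
Remove (3,4): not a bridge. Count unchanged: 1.
  After removal, components: {0,1,2,3,4}
New component count: 1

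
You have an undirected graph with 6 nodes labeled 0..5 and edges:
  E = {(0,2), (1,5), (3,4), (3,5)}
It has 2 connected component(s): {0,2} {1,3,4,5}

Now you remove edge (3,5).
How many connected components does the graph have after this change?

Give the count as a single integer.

Initial component count: 2
Remove (3,5): it was a bridge. Count increases: 2 -> 3.
  After removal, components: {0,2} {1,5} {3,4}
New component count: 3

Answer: 3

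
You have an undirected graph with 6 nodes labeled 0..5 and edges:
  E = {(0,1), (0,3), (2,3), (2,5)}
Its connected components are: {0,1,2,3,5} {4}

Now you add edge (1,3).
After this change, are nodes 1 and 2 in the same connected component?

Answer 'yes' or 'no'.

Answer: yes

Derivation:
Initial components: {0,1,2,3,5} {4}
Adding edge (1,3): both already in same component {0,1,2,3,5}. No change.
New components: {0,1,2,3,5} {4}
Are 1 and 2 in the same component? yes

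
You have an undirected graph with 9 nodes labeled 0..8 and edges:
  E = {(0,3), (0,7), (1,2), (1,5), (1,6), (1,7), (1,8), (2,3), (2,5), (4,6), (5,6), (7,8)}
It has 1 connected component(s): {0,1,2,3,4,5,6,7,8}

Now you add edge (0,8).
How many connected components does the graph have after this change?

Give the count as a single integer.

Initial component count: 1
Add (0,8): endpoints already in same component. Count unchanged: 1.
New component count: 1

Answer: 1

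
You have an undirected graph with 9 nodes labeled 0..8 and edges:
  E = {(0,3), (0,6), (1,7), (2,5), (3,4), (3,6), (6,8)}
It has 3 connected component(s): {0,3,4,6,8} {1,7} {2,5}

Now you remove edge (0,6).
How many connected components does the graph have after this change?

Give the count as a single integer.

Answer: 3

Derivation:
Initial component count: 3
Remove (0,6): not a bridge. Count unchanged: 3.
  After removal, components: {0,3,4,6,8} {1,7} {2,5}
New component count: 3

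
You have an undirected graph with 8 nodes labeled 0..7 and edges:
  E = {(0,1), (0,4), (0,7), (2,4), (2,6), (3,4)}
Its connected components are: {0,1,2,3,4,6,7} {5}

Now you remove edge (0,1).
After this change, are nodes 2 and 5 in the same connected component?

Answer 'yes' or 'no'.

Answer: no

Derivation:
Initial components: {0,1,2,3,4,6,7} {5}
Removing edge (0,1): it was a bridge — component count 2 -> 3.
New components: {0,2,3,4,6,7} {1} {5}
Are 2 and 5 in the same component? no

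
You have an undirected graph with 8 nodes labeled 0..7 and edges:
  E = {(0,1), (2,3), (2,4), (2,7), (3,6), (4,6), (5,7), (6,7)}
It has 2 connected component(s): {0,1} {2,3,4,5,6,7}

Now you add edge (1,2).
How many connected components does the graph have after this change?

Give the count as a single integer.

Answer: 1

Derivation:
Initial component count: 2
Add (1,2): merges two components. Count decreases: 2 -> 1.
New component count: 1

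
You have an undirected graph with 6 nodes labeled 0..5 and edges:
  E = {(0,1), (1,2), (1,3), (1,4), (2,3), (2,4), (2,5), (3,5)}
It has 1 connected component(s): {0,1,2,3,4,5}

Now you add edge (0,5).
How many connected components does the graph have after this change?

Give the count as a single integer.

Answer: 1

Derivation:
Initial component count: 1
Add (0,5): endpoints already in same component. Count unchanged: 1.
New component count: 1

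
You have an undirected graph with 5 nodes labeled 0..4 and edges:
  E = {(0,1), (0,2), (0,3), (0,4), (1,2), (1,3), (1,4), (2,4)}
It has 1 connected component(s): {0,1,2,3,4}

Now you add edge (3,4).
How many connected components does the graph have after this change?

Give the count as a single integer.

Initial component count: 1
Add (3,4): endpoints already in same component. Count unchanged: 1.
New component count: 1

Answer: 1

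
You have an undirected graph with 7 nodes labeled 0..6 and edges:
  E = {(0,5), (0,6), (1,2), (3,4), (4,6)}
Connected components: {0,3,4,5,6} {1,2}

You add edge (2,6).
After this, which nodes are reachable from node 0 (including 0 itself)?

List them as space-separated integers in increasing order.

Answer: 0 1 2 3 4 5 6

Derivation:
Before: nodes reachable from 0: {0,3,4,5,6}
Adding (2,6): merges 0's component with another. Reachability grows.
After: nodes reachable from 0: {0,1,2,3,4,5,6}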